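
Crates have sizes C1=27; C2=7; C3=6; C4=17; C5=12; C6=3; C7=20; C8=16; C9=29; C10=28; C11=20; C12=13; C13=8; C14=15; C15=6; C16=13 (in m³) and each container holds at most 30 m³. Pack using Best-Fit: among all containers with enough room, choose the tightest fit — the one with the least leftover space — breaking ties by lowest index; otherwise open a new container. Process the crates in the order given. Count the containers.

9

container 1: place C1 (27 m³), 3 m³ left
container 2: place C2 (7 m³), 23 m³ left
container 2: place C3 (6 m³), 17 m³ left
container 2: place C4 (17 m³), 0 m³ left
container 3: place C5 (12 m³), 18 m³ left
container 1: place C6 (3 m³), 0 m³ left
container 4: place C7 (20 m³), 10 m³ left
container 3: place C8 (16 m³), 2 m³ left
container 5: place C9 (29 m³), 1 m³ left
container 6: place C10 (28 m³), 2 m³ left
container 7: place C11 (20 m³), 10 m³ left
container 8: place C12 (13 m³), 17 m³ left
container 4: place C13 (8 m³), 2 m³ left
container 8: place C14 (15 m³), 2 m³ left
container 7: place C15 (6 m³), 4 m³ left
container 9: place C16 (13 m³), 17 m³ left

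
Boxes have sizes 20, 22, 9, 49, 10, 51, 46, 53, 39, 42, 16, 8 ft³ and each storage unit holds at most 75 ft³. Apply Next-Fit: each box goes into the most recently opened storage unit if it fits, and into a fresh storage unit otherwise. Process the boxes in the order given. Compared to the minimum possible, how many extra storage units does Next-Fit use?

1

Next-Fit: [20,22,9] [49,10] [51] [46] [53] [39] [42,16,8] → 7 storage units.
6 boxes exceed 37.5 ft³ (half the capacity), and no two of those can share a storage unit, so at least 6 storage units are needed.
An optimal packing achieves that bound: [53,22] [51,20] [49,16,10] [46,9,8] [42] [39] → 6 storage units.
Excess: 7 − 6 = 1.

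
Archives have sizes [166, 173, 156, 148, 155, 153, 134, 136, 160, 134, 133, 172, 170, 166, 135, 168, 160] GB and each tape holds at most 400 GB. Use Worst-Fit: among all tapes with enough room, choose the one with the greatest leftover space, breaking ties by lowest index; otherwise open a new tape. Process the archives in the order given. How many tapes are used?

9

166 GB → tape 1 (remaining 234 GB)
173 GB → tape 1 (remaining 61 GB)
156 GB → tape 2 (remaining 244 GB)
148 GB → tape 2 (remaining 96 GB)
155 GB → tape 3 (remaining 245 GB)
153 GB → tape 3 (remaining 92 GB)
134 GB → tape 4 (remaining 266 GB)
136 GB → tape 4 (remaining 130 GB)
160 GB → tape 5 (remaining 240 GB)
134 GB → tape 5 (remaining 106 GB)
133 GB → tape 6 (remaining 267 GB)
172 GB → tape 6 (remaining 95 GB)
170 GB → tape 7 (remaining 230 GB)
166 GB → tape 7 (remaining 64 GB)
135 GB → tape 8 (remaining 265 GB)
168 GB → tape 8 (remaining 97 GB)
160 GB → tape 9 (remaining 240 GB)
Final tapes: [166,173] [156,148] [155,153] [134,136] [160,134] [133,172] [170,166] [135,168] [160].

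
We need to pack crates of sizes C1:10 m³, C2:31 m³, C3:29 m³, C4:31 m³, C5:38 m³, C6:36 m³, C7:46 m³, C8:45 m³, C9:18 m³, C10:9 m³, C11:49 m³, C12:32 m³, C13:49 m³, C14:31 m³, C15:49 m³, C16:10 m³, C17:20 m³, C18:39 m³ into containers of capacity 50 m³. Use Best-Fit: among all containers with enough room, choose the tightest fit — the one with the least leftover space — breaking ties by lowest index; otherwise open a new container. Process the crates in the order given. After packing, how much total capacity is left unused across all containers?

78

C1 (10 m³) → container 1 (remaining 40 m³)
C2 (31 m³) → container 1 (remaining 9 m³)
C3 (29 m³) → container 2 (remaining 21 m³)
C4 (31 m³) → container 3 (remaining 19 m³)
C5 (38 m³) → container 4 (remaining 12 m³)
C6 (36 m³) → container 5 (remaining 14 m³)
C7 (46 m³) → container 6 (remaining 4 m³)
C8 (45 m³) → container 7 (remaining 5 m³)
C9 (18 m³) → container 3 (remaining 1 m³)
C10 (9 m³) → container 1 (remaining 0 m³)
C11 (49 m³) → container 8 (remaining 1 m³)
C12 (32 m³) → container 9 (remaining 18 m³)
C13 (49 m³) → container 10 (remaining 1 m³)
C14 (31 m³) → container 11 (remaining 19 m³)
C15 (49 m³) → container 12 (remaining 1 m³)
C16 (10 m³) → container 4 (remaining 2 m³)
C17 (20 m³) → container 2 (remaining 1 m³)
C18 (39 m³) → container 13 (remaining 11 m³)
13 containers × 50 m³ = 650 m³; used 572 m³; unused 78 m³.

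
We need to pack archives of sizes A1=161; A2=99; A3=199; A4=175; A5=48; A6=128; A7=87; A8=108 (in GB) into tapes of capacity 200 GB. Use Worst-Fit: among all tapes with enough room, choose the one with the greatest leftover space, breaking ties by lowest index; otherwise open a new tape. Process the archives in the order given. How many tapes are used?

A1 (161 GB) → tape 1 (remaining 39 GB)
A2 (99 GB) → tape 2 (remaining 101 GB)
A3 (199 GB) → tape 3 (remaining 1 GB)
A4 (175 GB) → tape 4 (remaining 25 GB)
A5 (48 GB) → tape 2 (remaining 53 GB)
A6 (128 GB) → tape 5 (remaining 72 GB)
A7 (87 GB) → tape 6 (remaining 113 GB)
A8 (108 GB) → tape 6 (remaining 5 GB)

6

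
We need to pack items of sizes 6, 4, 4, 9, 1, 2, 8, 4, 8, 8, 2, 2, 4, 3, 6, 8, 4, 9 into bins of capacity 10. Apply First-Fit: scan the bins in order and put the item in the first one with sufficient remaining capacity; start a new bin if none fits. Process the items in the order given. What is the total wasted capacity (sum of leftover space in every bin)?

6 → bin 1 (remaining 4)
4 → bin 1 (remaining 0)
4 → bin 2 (remaining 6)
9 → bin 3 (remaining 1)
1 → bin 2 (remaining 5)
2 → bin 2 (remaining 3)
8 → bin 4 (remaining 2)
4 → bin 5 (remaining 6)
8 → bin 6 (remaining 2)
8 → bin 7 (remaining 2)
2 → bin 2 (remaining 1)
2 → bin 4 (remaining 0)
4 → bin 5 (remaining 2)
3 → bin 8 (remaining 7)
6 → bin 8 (remaining 1)
8 → bin 9 (remaining 2)
4 → bin 10 (remaining 6)
9 → bin 11 (remaining 1)
11 bins × 10 = 110; used 92; unused 18.

18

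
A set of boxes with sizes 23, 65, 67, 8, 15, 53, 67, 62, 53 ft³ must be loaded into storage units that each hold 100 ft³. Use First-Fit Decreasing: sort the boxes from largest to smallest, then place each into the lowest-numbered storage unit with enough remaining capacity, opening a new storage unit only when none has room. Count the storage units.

Sorted descending: 67, 67, 65, 62, 53, 53, 23, 15, 8.
Put 67 ft³ in storage unit 1; 33 ft³ remain.
Put 67 ft³ in storage unit 2; 33 ft³ remain.
Put 65 ft³ in storage unit 3; 35 ft³ remain.
Put 62 ft³ in storage unit 4; 38 ft³ remain.
Put 53 ft³ in storage unit 5; 47 ft³ remain.
Put 53 ft³ in storage unit 6; 47 ft³ remain.
Put 23 ft³ in storage unit 1; 10 ft³ remain.
Put 15 ft³ in storage unit 2; 18 ft³ remain.
Put 8 ft³ in storage unit 1; 2 ft³ remain.

6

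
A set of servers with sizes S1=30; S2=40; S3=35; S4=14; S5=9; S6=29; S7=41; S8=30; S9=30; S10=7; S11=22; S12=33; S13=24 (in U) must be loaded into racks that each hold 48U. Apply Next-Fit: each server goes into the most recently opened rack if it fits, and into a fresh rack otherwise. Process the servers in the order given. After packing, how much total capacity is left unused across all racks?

S1 (30U) → rack 1 (remaining 18U)
S2 (40U) → rack 2 (remaining 8U)
S3 (35U) → rack 3 (remaining 13U)
S4 (14U) → rack 4 (remaining 34U)
S5 (9U) → rack 4 (remaining 25U)
S6 (29U) → rack 5 (remaining 19U)
S7 (41U) → rack 6 (remaining 7U)
S8 (30U) → rack 7 (remaining 18U)
S9 (30U) → rack 8 (remaining 18U)
S10 (7U) → rack 8 (remaining 11U)
S11 (22U) → rack 9 (remaining 26U)
S12 (33U) → rack 10 (remaining 15U)
S13 (24U) → rack 11 (remaining 24U)
11 racks × 48U = 528U; used 344U; unused 184U.

184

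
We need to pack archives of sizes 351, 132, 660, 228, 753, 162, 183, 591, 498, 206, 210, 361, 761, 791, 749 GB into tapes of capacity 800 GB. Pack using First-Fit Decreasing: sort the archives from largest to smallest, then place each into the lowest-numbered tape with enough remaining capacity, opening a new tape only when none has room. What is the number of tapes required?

9

Sorted descending: 791, 761, 753, 749, 660, 591, 498, 361, 351, 228, 210, 206, 183, 162, 132.
791 GB → tape 1 (remaining 9 GB)
761 GB → tape 2 (remaining 39 GB)
753 GB → tape 3 (remaining 47 GB)
749 GB → tape 4 (remaining 51 GB)
660 GB → tape 5 (remaining 140 GB)
591 GB → tape 6 (remaining 209 GB)
498 GB → tape 7 (remaining 302 GB)
361 GB → tape 8 (remaining 439 GB)
351 GB → tape 8 (remaining 88 GB)
228 GB → tape 7 (remaining 74 GB)
210 GB → tape 9 (remaining 590 GB)
206 GB → tape 6 (remaining 3 GB)
183 GB → tape 9 (remaining 407 GB)
162 GB → tape 9 (remaining 245 GB)
132 GB → tape 5 (remaining 8 GB)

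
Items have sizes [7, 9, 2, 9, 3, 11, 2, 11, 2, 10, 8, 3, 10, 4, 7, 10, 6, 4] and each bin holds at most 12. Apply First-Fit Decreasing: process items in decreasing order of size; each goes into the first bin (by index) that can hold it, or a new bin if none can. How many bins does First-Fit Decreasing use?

11

Sorted descending: 11, 11, 10, 10, 10, 9, 9, 8, 7, 7, 6, 4, 4, 3, 3, 2, 2, 2.
Put 11 in bin 1; 1 remain.
Put 11 in bin 2; 1 remain.
Put 10 in bin 3; 2 remain.
Put 10 in bin 4; 2 remain.
Put 10 in bin 5; 2 remain.
Put 9 in bin 6; 3 remain.
Put 9 in bin 7; 3 remain.
Put 8 in bin 8; 4 remain.
Put 7 in bin 9; 5 remain.
Put 7 in bin 10; 5 remain.
Put 6 in bin 11; 6 remain.
Put 4 in bin 8; 0 remain.
Put 4 in bin 9; 1 remain.
Put 3 in bin 6; 0 remain.
Put 3 in bin 7; 0 remain.
Put 2 in bin 3; 0 remain.
Put 2 in bin 4; 0 remain.
Put 2 in bin 5; 0 remain.
Final bins: [11] [11] [10,2] [10,2] [10,2] [9,3] [9,3] [8,4] [7,4] [7] [6].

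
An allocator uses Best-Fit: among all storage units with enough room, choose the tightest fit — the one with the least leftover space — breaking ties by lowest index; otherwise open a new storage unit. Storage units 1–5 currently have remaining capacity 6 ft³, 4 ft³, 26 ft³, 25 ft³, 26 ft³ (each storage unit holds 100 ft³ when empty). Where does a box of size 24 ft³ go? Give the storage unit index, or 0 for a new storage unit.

4

Storage units with room: storage unit 3 (26 ft³), storage unit 4 (25 ft³), storage unit 5 (26 ft³).
Tightest fit is storage unit 4 with 25 ft³ free.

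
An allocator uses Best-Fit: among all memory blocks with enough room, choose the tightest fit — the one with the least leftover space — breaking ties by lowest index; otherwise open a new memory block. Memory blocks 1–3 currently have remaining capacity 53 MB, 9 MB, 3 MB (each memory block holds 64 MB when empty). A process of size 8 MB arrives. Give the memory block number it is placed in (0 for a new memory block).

2

Memory blocks with room: memory block 1 (53 MB), memory block 2 (9 MB).
Tightest fit is memory block 2 with 9 MB free.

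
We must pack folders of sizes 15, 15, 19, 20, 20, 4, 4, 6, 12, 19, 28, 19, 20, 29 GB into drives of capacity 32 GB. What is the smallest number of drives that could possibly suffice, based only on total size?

8

Total size = 15 + 15 + 19 + 20 + 20 + 4 + 4 + 6 + 12 + 19 + 28 + 19 + 20 + 29 = 230 GB.
⌈230 / 32⌉ = 8.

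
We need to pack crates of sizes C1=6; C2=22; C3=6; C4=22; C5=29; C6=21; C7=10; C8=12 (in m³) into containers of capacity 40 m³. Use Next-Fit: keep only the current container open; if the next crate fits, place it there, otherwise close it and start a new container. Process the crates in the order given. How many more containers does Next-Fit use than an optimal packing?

Next-Fit: [6,22,6] [22] [29] [21,10] [12] → 5 containers.
Total size 128 m³; any packing needs at least ⌈128/40⌉ = 4 containers.
An optimal packing achieves that bound: [29,10] [22,12,6] [22,6] [21] → 4 containers.
Excess: 5 − 4 = 1.

1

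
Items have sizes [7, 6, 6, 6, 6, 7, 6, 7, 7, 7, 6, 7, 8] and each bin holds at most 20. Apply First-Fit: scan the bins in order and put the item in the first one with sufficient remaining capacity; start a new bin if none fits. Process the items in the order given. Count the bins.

bin 1: place 7, 13 left
bin 1: place 6, 7 left
bin 1: place 6, 1 left
bin 2: place 6, 14 left
bin 2: place 6, 8 left
bin 2: place 7, 1 left
bin 3: place 6, 14 left
bin 3: place 7, 7 left
bin 3: place 7, 0 left
bin 4: place 7, 13 left
bin 4: place 6, 7 left
bin 4: place 7, 0 left
bin 5: place 8, 12 left
Final bins: [7,6,6] [6,6,7] [6,7,7] [7,6,7] [8].

5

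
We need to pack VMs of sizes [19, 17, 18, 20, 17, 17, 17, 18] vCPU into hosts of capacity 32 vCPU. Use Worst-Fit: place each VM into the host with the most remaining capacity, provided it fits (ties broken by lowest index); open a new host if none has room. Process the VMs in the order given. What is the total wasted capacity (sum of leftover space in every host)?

113

host 1: place 19 vCPU, 13 vCPU left
host 2: place 17 vCPU, 15 vCPU left
host 3: place 18 vCPU, 14 vCPU left
host 4: place 20 vCPU, 12 vCPU left
host 5: place 17 vCPU, 15 vCPU left
host 6: place 17 vCPU, 15 vCPU left
host 7: place 17 vCPU, 15 vCPU left
host 8: place 18 vCPU, 14 vCPU left
8 hosts × 32 vCPU = 256 vCPU; used 143 vCPU; unused 113 vCPU.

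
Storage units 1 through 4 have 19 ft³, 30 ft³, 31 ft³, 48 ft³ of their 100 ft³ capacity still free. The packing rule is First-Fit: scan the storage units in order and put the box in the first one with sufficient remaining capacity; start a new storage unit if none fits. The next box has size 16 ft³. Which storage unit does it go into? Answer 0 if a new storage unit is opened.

1

Storage units with room: storage unit 1 (19 ft³), storage unit 2 (30 ft³), storage unit 3 (31 ft³), storage unit 4 (48 ft³).
The first with room is storage unit 1.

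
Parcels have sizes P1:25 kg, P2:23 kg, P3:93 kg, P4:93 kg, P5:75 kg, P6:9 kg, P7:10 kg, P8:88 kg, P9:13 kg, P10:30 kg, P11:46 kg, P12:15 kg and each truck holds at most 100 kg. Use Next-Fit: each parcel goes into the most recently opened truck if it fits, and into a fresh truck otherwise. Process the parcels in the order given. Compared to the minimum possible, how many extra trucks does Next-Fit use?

1

Next-Fit: [25,23] [93] [93] [75,9,10] [88] [13,30,46] [15] → 7 trucks.
Total size 520 kg; any packing needs at least ⌈520/100⌉ = 6 trucks.
An optimal packing achieves that bound: [93] [93] [88,10] [75,25] [46,30,23] [15,13,9] → 6 trucks.
Excess: 7 − 6 = 1.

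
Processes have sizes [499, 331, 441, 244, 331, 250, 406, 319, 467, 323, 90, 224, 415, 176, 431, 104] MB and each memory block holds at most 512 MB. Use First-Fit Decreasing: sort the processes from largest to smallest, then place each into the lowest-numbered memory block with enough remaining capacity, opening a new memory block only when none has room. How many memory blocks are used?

Sorted descending: 499, 467, 441, 431, 415, 406, 331, 331, 323, 319, 250, 244, 224, 176, 104, 90.
499 MB → memory block 1 (remaining 13 MB)
467 MB → memory block 2 (remaining 45 MB)
441 MB → memory block 3 (remaining 71 MB)
431 MB → memory block 4 (remaining 81 MB)
415 MB → memory block 5 (remaining 97 MB)
406 MB → memory block 6 (remaining 106 MB)
331 MB → memory block 7 (remaining 181 MB)
331 MB → memory block 8 (remaining 181 MB)
323 MB → memory block 9 (remaining 189 MB)
319 MB → memory block 10 (remaining 193 MB)
250 MB → memory block 11 (remaining 262 MB)
244 MB → memory block 11 (remaining 18 MB)
224 MB → memory block 12 (remaining 288 MB)
176 MB → memory block 7 (remaining 5 MB)
104 MB → memory block 6 (remaining 2 MB)
90 MB → memory block 5 (remaining 7 MB)
Final memory blocks: [499] [467] [441] [431] [415,90] [406,104] [331,176] [331] [323] [319] [250,244] [224].

12 memory blocks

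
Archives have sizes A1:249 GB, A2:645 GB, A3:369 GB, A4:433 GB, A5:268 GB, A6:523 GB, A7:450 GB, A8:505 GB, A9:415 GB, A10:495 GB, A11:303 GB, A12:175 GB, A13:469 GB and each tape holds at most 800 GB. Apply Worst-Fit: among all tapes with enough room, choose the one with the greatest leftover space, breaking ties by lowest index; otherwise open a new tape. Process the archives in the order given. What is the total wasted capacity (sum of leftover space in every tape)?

1901

Put A1 (249 GB) in tape 1; 551 GB remain.
Put A2 (645 GB) in tape 2; 155 GB remain.
Put A3 (369 GB) in tape 1; 182 GB remain.
Put A4 (433 GB) in tape 3; 367 GB remain.
Put A5 (268 GB) in tape 3; 99 GB remain.
Put A6 (523 GB) in tape 4; 277 GB remain.
Put A7 (450 GB) in tape 5; 350 GB remain.
Put A8 (505 GB) in tape 6; 295 GB remain.
Put A9 (415 GB) in tape 7; 385 GB remain.
Put A10 (495 GB) in tape 8; 305 GB remain.
Put A11 (303 GB) in tape 7; 82 GB remain.
Put A12 (175 GB) in tape 5; 175 GB remain.
Put A13 (469 GB) in tape 9; 331 GB remain.
9 tapes × 800 GB = 7200 GB; used 5299 GB; unused 1901 GB.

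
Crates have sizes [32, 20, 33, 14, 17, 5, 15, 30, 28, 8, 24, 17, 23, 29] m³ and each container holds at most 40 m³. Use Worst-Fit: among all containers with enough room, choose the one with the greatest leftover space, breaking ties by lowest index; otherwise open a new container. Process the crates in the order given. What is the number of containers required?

32 m³ → container 1 (remaining 8 m³)
20 m³ → container 2 (remaining 20 m³)
33 m³ → container 3 (remaining 7 m³)
14 m³ → container 2 (remaining 6 m³)
17 m³ → container 4 (remaining 23 m³)
5 m³ → container 4 (remaining 18 m³)
15 m³ → container 4 (remaining 3 m³)
30 m³ → container 5 (remaining 10 m³)
28 m³ → container 6 (remaining 12 m³)
8 m³ → container 6 (remaining 4 m³)
24 m³ → container 7 (remaining 16 m³)
17 m³ → container 8 (remaining 23 m³)
23 m³ → container 8 (remaining 0 m³)
29 m³ → container 9 (remaining 11 m³)

9 containers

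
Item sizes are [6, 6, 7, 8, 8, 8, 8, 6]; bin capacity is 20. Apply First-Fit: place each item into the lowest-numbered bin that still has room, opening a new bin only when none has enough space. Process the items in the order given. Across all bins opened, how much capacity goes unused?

Put 6 in bin 1; 14 remain.
Put 6 in bin 1; 8 remain.
Put 7 in bin 1; 1 remain.
Put 8 in bin 2; 12 remain.
Put 8 in bin 2; 4 remain.
Put 8 in bin 3; 12 remain.
Put 8 in bin 3; 4 remain.
Put 6 in bin 4; 14 remain.
4 bins × 20 = 80; used 57; unused 23.

23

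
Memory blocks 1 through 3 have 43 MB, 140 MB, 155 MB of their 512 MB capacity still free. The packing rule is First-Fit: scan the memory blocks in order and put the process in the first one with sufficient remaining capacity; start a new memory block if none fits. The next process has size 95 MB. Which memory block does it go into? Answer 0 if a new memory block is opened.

Memory blocks with room: memory block 2 (140 MB), memory block 3 (155 MB).
The first with room is memory block 2.

2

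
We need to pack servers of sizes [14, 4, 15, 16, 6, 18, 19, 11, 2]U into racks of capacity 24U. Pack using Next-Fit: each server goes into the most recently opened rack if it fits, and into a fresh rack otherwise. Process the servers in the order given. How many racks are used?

Put 14U in rack 1; 10U remain.
Put 4U in rack 1; 6U remain.
Put 15U in rack 2; 9U remain.
Put 16U in rack 3; 8U remain.
Put 6U in rack 3; 2U remain.
Put 18U in rack 4; 6U remain.
Put 19U in rack 5; 5U remain.
Put 11U in rack 6; 13U remain.
Put 2U in rack 6; 11U remain.
Final racks: [14,4] [15] [16,6] [18] [19] [11,2].

6 racks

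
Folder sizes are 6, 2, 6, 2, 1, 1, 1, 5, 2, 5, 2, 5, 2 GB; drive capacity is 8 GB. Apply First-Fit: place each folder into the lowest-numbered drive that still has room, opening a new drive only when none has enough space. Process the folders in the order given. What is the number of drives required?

Put 6 GB in drive 1; 2 GB remain.
Put 2 GB in drive 1; 0 GB remain.
Put 6 GB in drive 2; 2 GB remain.
Put 2 GB in drive 2; 0 GB remain.
Put 1 GB in drive 3; 7 GB remain.
Put 1 GB in drive 3; 6 GB remain.
Put 1 GB in drive 3; 5 GB remain.
Put 5 GB in drive 3; 0 GB remain.
Put 2 GB in drive 4; 6 GB remain.
Put 5 GB in drive 4; 1 GB remain.
Put 2 GB in drive 5; 6 GB remain.
Put 5 GB in drive 5; 1 GB remain.
Put 2 GB in drive 6; 6 GB remain.
Final drives: [6,2] [6,2] [1,1,1,5] [2,5] [2,5] [2].

6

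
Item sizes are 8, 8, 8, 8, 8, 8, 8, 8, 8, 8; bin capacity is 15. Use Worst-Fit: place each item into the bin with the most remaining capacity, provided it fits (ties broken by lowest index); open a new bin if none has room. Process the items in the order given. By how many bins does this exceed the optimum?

0

Worst-Fit: [8] [8] [8] [8] [8] [8] [8] [8] [8] [8] → 10 bins.
10 items exceed 7.5 (half the capacity), and no two of those can share a bin, so at least 10 bins are needed.
So 10 is already optimal.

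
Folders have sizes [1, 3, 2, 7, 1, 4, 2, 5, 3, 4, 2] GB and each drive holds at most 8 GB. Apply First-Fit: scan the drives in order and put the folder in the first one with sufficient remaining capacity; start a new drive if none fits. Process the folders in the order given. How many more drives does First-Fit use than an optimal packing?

0

First-Fit: [1,3,2,1] [7] [4,2,2] [5,3] [4] → 5 drives.
Total size 34 GB; any packing needs at least ⌈34/8⌉ = 5 drives.
So 5 is already optimal.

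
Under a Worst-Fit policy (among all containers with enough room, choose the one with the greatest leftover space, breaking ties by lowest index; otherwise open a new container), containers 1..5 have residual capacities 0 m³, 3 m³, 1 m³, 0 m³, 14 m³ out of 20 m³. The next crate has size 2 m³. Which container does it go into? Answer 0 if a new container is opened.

5

Containers with room: container 2 (3 m³), container 5 (14 m³).
Most room is container 5 with 14 m³ free.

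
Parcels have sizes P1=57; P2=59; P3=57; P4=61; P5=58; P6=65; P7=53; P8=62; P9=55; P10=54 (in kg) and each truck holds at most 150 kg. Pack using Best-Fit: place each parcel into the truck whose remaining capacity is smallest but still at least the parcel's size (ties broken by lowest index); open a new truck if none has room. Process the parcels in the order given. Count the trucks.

P1 (57 kg) → truck 1 (remaining 93 kg)
P2 (59 kg) → truck 1 (remaining 34 kg)
P3 (57 kg) → truck 2 (remaining 93 kg)
P4 (61 kg) → truck 2 (remaining 32 kg)
P5 (58 kg) → truck 3 (remaining 92 kg)
P6 (65 kg) → truck 3 (remaining 27 kg)
P7 (53 kg) → truck 4 (remaining 97 kg)
P8 (62 kg) → truck 4 (remaining 35 kg)
P9 (55 kg) → truck 5 (remaining 95 kg)
P10 (54 kg) → truck 5 (remaining 41 kg)
Final trucks: [57,59] [57,61] [58,65] [53,62] [55,54].

5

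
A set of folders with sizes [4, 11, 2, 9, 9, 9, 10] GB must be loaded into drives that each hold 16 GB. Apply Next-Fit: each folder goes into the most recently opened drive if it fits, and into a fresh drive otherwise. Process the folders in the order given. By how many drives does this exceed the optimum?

0

Next-Fit: [4,11] [2,9] [9] [9] [10] → 5 drives.
5 folders exceed 8 GB (half the capacity), and no two of those can share a drive, so at least 5 drives are needed.
So 5 is already optimal.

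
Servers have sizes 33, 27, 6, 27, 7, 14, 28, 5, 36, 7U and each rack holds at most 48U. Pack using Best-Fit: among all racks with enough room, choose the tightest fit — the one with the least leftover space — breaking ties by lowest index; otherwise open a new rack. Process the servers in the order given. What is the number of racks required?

rack 1: place 33U, 15U left
rack 2: place 27U, 21U left
rack 1: place 6U, 9U left
rack 3: place 27U, 21U left
rack 1: place 7U, 2U left
rack 2: place 14U, 7U left
rack 4: place 28U, 20U left
rack 2: place 5U, 2U left
rack 5: place 36U, 12U left
rack 5: place 7U, 5U left

5 racks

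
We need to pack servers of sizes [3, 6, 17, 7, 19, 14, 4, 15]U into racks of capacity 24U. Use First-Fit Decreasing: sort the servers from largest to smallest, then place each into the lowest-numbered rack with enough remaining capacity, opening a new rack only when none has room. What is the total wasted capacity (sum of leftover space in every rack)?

11

Sorted descending: 19, 17, 15, 14, 7, 6, 4, 3.
Put 19U in rack 1; 5U remain.
Put 17U in rack 2; 7U remain.
Put 15U in rack 3; 9U remain.
Put 14U in rack 4; 10U remain.
Put 7U in rack 2; 0U remain.
Put 6U in rack 3; 3U remain.
Put 4U in rack 1; 1U remain.
Put 3U in rack 3; 0U remain.
4 racks × 24U = 96U; used 85U; unused 11U.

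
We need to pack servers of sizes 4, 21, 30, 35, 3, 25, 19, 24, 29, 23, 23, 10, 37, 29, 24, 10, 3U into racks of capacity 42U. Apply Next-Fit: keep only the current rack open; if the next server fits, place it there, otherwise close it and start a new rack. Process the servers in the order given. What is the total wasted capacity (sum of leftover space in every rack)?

155

rack 1: place 4U, 38U left
rack 1: place 21U, 17U left
rack 2: place 30U, 12U left
rack 3: place 35U, 7U left
rack 3: place 3U, 4U left
rack 4: place 25U, 17U left
rack 5: place 19U, 23U left
rack 6: place 24U, 18U left
rack 7: place 29U, 13U left
rack 8: place 23U, 19U left
rack 9: place 23U, 19U left
rack 9: place 10U, 9U left
rack 10: place 37U, 5U left
rack 11: place 29U, 13U left
rack 12: place 24U, 18U left
rack 12: place 10U, 8U left
rack 12: place 3U, 5U left
12 racks × 42U = 504U; used 349U; unused 155U.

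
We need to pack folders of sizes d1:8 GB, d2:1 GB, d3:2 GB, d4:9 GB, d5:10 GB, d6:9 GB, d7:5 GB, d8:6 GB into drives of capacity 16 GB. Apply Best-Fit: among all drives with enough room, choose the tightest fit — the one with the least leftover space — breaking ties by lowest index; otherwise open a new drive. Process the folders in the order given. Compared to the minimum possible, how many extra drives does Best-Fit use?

Best-Fit: [8,1,2,5] [9] [10,6] [9] → 4 drives.
Total size 50 GB; any packing needs at least ⌈50/16⌉ = 4 drives.
So 4 is already optimal.

0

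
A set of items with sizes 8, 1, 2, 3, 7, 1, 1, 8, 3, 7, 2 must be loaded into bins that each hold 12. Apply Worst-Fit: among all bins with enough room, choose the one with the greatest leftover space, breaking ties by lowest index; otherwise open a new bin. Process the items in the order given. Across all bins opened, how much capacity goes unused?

5

Put 8 in bin 1; 4 remain.
Put 1 in bin 1; 3 remain.
Put 2 in bin 1; 1 remain.
Put 3 in bin 2; 9 remain.
Put 7 in bin 2; 2 remain.
Put 1 in bin 2; 1 remain.
Put 1 in bin 1; 0 remain.
Put 8 in bin 3; 4 remain.
Put 3 in bin 3; 1 remain.
Put 7 in bin 4; 5 remain.
Put 2 in bin 4; 3 remain.
4 bins × 12 = 48; used 43; unused 5.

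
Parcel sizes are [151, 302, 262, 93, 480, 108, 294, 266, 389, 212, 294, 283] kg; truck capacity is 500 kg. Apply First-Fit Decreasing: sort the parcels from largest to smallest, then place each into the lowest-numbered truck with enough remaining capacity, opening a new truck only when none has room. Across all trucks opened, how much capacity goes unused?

866

Sorted descending: 480, 389, 302, 294, 294, 283, 266, 262, 212, 151, 108, 93.
truck 1: place 480 kg, 20 kg left
truck 2: place 389 kg, 111 kg left
truck 3: place 302 kg, 198 kg left
truck 4: place 294 kg, 206 kg left
truck 5: place 294 kg, 206 kg left
truck 6: place 283 kg, 217 kg left
truck 7: place 266 kg, 234 kg left
truck 8: place 262 kg, 238 kg left
truck 6: place 212 kg, 5 kg left
truck 3: place 151 kg, 47 kg left
truck 2: place 108 kg, 3 kg left
truck 4: place 93 kg, 113 kg left
8 trucks × 500 kg = 4000 kg; used 3134 kg; unused 866 kg.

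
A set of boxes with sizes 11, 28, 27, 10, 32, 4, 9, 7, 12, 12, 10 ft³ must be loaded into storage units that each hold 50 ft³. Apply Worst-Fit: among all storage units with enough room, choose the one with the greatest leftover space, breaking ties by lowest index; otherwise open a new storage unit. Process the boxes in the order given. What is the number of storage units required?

4

storage unit 1: place 11 ft³, 39 ft³ left
storage unit 1: place 28 ft³, 11 ft³ left
storage unit 2: place 27 ft³, 23 ft³ left
storage unit 2: place 10 ft³, 13 ft³ left
storage unit 3: place 32 ft³, 18 ft³ left
storage unit 3: place 4 ft³, 14 ft³ left
storage unit 3: place 9 ft³, 5 ft³ left
storage unit 2: place 7 ft³, 6 ft³ left
storage unit 4: place 12 ft³, 38 ft³ left
storage unit 4: place 12 ft³, 26 ft³ left
storage unit 4: place 10 ft³, 16 ft³ left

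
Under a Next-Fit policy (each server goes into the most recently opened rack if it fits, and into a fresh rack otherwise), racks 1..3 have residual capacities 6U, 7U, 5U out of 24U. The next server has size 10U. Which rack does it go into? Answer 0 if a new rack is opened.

Next-Fit only looks at rack 3, which has 5U free.
10U does not fit, so a new rack is opened.

0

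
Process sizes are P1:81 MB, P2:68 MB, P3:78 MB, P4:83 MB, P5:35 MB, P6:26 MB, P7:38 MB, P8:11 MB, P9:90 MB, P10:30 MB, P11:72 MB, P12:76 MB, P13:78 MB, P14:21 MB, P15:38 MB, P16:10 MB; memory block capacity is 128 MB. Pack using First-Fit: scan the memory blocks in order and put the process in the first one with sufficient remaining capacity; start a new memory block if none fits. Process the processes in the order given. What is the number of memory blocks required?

P1 (81 MB) → memory block 1 (remaining 47 MB)
P2 (68 MB) → memory block 2 (remaining 60 MB)
P3 (78 MB) → memory block 3 (remaining 50 MB)
P4 (83 MB) → memory block 4 (remaining 45 MB)
P5 (35 MB) → memory block 1 (remaining 12 MB)
P6 (26 MB) → memory block 2 (remaining 34 MB)
P7 (38 MB) → memory block 3 (remaining 12 MB)
P8 (11 MB) → memory block 1 (remaining 1 MB)
P9 (90 MB) → memory block 5 (remaining 38 MB)
P10 (30 MB) → memory block 2 (remaining 4 MB)
P11 (72 MB) → memory block 6 (remaining 56 MB)
P12 (76 MB) → memory block 7 (remaining 52 MB)
P13 (78 MB) → memory block 8 (remaining 50 MB)
P14 (21 MB) → memory block 4 (remaining 24 MB)
P15 (38 MB) → memory block 5 (remaining 0 MB)
P16 (10 MB) → memory block 3 (remaining 2 MB)

8 memory blocks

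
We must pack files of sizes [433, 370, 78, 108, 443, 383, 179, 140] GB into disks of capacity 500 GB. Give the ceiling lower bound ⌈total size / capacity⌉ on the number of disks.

5 disks

Total size = 433 + 370 + 78 + 108 + 443 + 383 + 179 + 140 = 2134 GB.
⌈2134 / 500⌉ = 5.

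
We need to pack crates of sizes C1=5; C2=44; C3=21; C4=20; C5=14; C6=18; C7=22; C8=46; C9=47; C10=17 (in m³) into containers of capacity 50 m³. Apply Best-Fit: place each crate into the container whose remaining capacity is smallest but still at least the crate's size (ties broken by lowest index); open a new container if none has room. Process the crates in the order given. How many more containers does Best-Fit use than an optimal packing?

Best-Fit: [5,44] [21,20] [14,18,17] [22] [46] [47] → 6 containers.
Total size 254 m³; any packing needs at least ⌈254/50⌉ = 6 containers.
So 6 is already optimal.

0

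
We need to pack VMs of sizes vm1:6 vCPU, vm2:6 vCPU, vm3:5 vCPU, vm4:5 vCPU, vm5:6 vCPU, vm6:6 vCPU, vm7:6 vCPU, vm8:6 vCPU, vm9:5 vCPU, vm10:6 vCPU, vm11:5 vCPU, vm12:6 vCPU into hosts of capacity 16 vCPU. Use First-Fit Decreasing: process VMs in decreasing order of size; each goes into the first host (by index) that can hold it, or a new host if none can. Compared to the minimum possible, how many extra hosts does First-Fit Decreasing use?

First-Fit Decreasing: [6,6] [6,6] [6,6] [6,6] [5,5,5] [5] → 6 hosts.
Total size 68 vCPU; any packing needs at least ⌈68/16⌉ = 5 hosts.
An optimal packing achieves that bound: [6,6] [6,6] [6,6] [6,5,5] [6,5,5] → 5 hosts.
Excess: 6 − 5 = 1.

1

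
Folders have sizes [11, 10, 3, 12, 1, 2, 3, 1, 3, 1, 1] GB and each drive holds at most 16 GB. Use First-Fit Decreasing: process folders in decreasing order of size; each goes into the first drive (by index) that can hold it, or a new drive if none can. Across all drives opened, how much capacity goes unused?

Sorted descending: 12, 11, 10, 3, 3, 3, 2, 1, 1, 1, 1.
12 GB → drive 1 (remaining 4 GB)
11 GB → drive 2 (remaining 5 GB)
10 GB → drive 3 (remaining 6 GB)
3 GB → drive 1 (remaining 1 GB)
3 GB → drive 2 (remaining 2 GB)
3 GB → drive 3 (remaining 3 GB)
2 GB → drive 2 (remaining 0 GB)
1 GB → drive 1 (remaining 0 GB)
1 GB → drive 3 (remaining 2 GB)
1 GB → drive 3 (remaining 1 GB)
1 GB → drive 3 (remaining 0 GB)
3 drives × 16 GB = 48 GB; used 48 GB; unused 0 GB.

0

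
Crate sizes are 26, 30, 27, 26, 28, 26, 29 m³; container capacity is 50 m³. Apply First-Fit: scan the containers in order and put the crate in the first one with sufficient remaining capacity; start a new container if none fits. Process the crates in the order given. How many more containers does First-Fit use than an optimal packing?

First-Fit: [26] [30] [27] [26] [28] [26] [29] → 7 containers.
7 crates exceed 25 m³ (half the capacity), and no two of those can share a container, so at least 7 containers are needed.
So 7 is already optimal.

0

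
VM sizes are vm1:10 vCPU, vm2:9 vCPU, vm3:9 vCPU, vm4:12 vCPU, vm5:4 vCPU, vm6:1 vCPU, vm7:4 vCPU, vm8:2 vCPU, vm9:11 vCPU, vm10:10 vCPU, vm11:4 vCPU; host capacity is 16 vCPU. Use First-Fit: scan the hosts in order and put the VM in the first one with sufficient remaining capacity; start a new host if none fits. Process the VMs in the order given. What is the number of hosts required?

vm1 (10 vCPU) → host 1 (remaining 6 vCPU)
vm2 (9 vCPU) → host 2 (remaining 7 vCPU)
vm3 (9 vCPU) → host 3 (remaining 7 vCPU)
vm4 (12 vCPU) → host 4 (remaining 4 vCPU)
vm5 (4 vCPU) → host 1 (remaining 2 vCPU)
vm6 (1 vCPU) → host 1 (remaining 1 vCPU)
vm7 (4 vCPU) → host 2 (remaining 3 vCPU)
vm8 (2 vCPU) → host 2 (remaining 1 vCPU)
vm9 (11 vCPU) → host 5 (remaining 5 vCPU)
vm10 (10 vCPU) → host 6 (remaining 6 vCPU)
vm11 (4 vCPU) → host 3 (remaining 3 vCPU)
Final hosts: [10,4,1] [9,4,2] [9,4] [12] [11] [10].

6 hosts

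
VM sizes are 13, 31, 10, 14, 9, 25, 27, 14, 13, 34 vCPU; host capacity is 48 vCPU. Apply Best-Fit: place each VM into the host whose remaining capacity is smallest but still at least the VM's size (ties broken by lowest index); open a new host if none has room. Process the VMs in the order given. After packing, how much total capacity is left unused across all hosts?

13 vCPU → host 1 (remaining 35 vCPU)
31 vCPU → host 1 (remaining 4 vCPU)
10 vCPU → host 2 (remaining 38 vCPU)
14 vCPU → host 2 (remaining 24 vCPU)
9 vCPU → host 2 (remaining 15 vCPU)
25 vCPU → host 3 (remaining 23 vCPU)
27 vCPU → host 4 (remaining 21 vCPU)
14 vCPU → host 2 (remaining 1 vCPU)
13 vCPU → host 4 (remaining 8 vCPU)
34 vCPU → host 5 (remaining 14 vCPU)
5 hosts × 48 vCPU = 240 vCPU; used 190 vCPU; unused 50 vCPU.

50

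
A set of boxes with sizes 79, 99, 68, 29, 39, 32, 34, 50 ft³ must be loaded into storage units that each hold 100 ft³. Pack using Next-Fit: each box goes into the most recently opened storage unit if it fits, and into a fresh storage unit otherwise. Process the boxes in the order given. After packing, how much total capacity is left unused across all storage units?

70

79 ft³ → storage unit 1 (remaining 21 ft³)
99 ft³ → storage unit 2 (remaining 1 ft³)
68 ft³ → storage unit 3 (remaining 32 ft³)
29 ft³ → storage unit 3 (remaining 3 ft³)
39 ft³ → storage unit 4 (remaining 61 ft³)
32 ft³ → storage unit 4 (remaining 29 ft³)
34 ft³ → storage unit 5 (remaining 66 ft³)
50 ft³ → storage unit 5 (remaining 16 ft³)
5 storage units × 100 ft³ = 500 ft³; used 430 ft³; unused 70 ft³.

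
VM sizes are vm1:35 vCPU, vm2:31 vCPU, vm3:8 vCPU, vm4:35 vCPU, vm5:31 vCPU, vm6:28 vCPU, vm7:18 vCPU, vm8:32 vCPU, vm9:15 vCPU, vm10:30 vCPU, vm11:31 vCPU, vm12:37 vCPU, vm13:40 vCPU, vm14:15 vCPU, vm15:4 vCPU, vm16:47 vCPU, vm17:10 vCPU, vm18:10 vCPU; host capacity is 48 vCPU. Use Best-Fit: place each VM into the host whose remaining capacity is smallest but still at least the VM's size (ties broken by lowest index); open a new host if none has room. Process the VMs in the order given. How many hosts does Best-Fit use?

host 1: place vm1 (35 vCPU), 13 vCPU left
host 2: place vm2 (31 vCPU), 17 vCPU left
host 1: place vm3 (8 vCPU), 5 vCPU left
host 3: place vm4 (35 vCPU), 13 vCPU left
host 4: place vm5 (31 vCPU), 17 vCPU left
host 5: place vm6 (28 vCPU), 20 vCPU left
host 5: place vm7 (18 vCPU), 2 vCPU left
host 6: place vm8 (32 vCPU), 16 vCPU left
host 6: place vm9 (15 vCPU), 1 vCPU left
host 7: place vm10 (30 vCPU), 18 vCPU left
host 8: place vm11 (31 vCPU), 17 vCPU left
host 9: place vm12 (37 vCPU), 11 vCPU left
host 10: place vm13 (40 vCPU), 8 vCPU left
host 2: place vm14 (15 vCPU), 2 vCPU left
host 1: place vm15 (4 vCPU), 1 vCPU left
host 11: place vm16 (47 vCPU), 1 vCPU left
host 9: place vm17 (10 vCPU), 1 vCPU left
host 3: place vm18 (10 vCPU), 3 vCPU left
Final hosts: [35,8,4] [31,15] [35,10] [31] [28,18] [32,15] [30] [31] [37,10] [40] [47].

11 hosts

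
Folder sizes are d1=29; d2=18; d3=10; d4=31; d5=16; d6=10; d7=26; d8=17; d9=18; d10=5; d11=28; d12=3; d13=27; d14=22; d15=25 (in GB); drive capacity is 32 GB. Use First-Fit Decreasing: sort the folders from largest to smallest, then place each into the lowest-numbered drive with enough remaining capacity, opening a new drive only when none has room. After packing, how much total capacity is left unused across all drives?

67

Sorted descending: 31, 29, 28, 27, 26, 25, 22, 18, 18, 17, 16, 10, 10, 5, 3.
drive 1: place 31 GB, 1 GB left
drive 2: place 29 GB, 3 GB left
drive 3: place 28 GB, 4 GB left
drive 4: place 27 GB, 5 GB left
drive 5: place 26 GB, 6 GB left
drive 6: place 25 GB, 7 GB left
drive 7: place 22 GB, 10 GB left
drive 8: place 18 GB, 14 GB left
drive 9: place 18 GB, 14 GB left
drive 10: place 17 GB, 15 GB left
drive 11: place 16 GB, 16 GB left
drive 7: place 10 GB, 0 GB left
drive 8: place 10 GB, 4 GB left
drive 4: place 5 GB, 0 GB left
drive 2: place 3 GB, 0 GB left
11 drives × 32 GB = 352 GB; used 285 GB; unused 67 GB.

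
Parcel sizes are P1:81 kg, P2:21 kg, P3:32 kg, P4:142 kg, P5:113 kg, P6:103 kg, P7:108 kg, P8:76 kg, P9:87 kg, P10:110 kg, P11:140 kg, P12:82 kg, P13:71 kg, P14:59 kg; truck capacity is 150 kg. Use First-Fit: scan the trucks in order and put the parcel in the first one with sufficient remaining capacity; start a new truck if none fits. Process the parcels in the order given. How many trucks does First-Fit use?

P1 (81 kg) → truck 1 (remaining 69 kg)
P2 (21 kg) → truck 1 (remaining 48 kg)
P3 (32 kg) → truck 1 (remaining 16 kg)
P4 (142 kg) → truck 2 (remaining 8 kg)
P5 (113 kg) → truck 3 (remaining 37 kg)
P6 (103 kg) → truck 4 (remaining 47 kg)
P7 (108 kg) → truck 5 (remaining 42 kg)
P8 (76 kg) → truck 6 (remaining 74 kg)
P9 (87 kg) → truck 7 (remaining 63 kg)
P10 (110 kg) → truck 8 (remaining 40 kg)
P11 (140 kg) → truck 9 (remaining 10 kg)
P12 (82 kg) → truck 10 (remaining 68 kg)
P13 (71 kg) → truck 6 (remaining 3 kg)
P14 (59 kg) → truck 7 (remaining 4 kg)
Final trucks: [81,21,32] [142] [113] [103] [108] [76,71] [87,59] [110] [140] [82].

10 trucks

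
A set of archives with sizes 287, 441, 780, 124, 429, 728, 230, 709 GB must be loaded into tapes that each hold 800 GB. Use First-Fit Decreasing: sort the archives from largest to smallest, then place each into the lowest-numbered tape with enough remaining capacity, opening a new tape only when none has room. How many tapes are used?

5

Sorted descending: 780, 728, 709, 441, 429, 287, 230, 124.
780 GB → tape 1 (remaining 20 GB)
728 GB → tape 2 (remaining 72 GB)
709 GB → tape 3 (remaining 91 GB)
441 GB → tape 4 (remaining 359 GB)
429 GB → tape 5 (remaining 371 GB)
287 GB → tape 4 (remaining 72 GB)
230 GB → tape 5 (remaining 141 GB)
124 GB → tape 5 (remaining 17 GB)
Final tapes: [780] [728] [709] [441,287] [429,230,124].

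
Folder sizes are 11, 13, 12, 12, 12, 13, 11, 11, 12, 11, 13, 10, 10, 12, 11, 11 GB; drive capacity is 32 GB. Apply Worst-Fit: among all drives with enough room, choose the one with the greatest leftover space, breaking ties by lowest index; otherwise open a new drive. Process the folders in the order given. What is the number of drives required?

11 GB → drive 1 (remaining 21 GB)
13 GB → drive 1 (remaining 8 GB)
12 GB → drive 2 (remaining 20 GB)
12 GB → drive 2 (remaining 8 GB)
12 GB → drive 3 (remaining 20 GB)
13 GB → drive 3 (remaining 7 GB)
11 GB → drive 4 (remaining 21 GB)
11 GB → drive 4 (remaining 10 GB)
12 GB → drive 5 (remaining 20 GB)
11 GB → drive 5 (remaining 9 GB)
13 GB → drive 6 (remaining 19 GB)
10 GB → drive 6 (remaining 9 GB)
10 GB → drive 4 (remaining 0 GB)
12 GB → drive 7 (remaining 20 GB)
11 GB → drive 7 (remaining 9 GB)
11 GB → drive 8 (remaining 21 GB)
Final drives: [11,13] [12,12] [12,13] [11,11,10] [12,11] [13,10] [12,11] [11].

8 drives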